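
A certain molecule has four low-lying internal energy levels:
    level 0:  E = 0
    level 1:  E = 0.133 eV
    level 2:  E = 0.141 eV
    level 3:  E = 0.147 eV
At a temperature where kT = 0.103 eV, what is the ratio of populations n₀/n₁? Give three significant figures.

n₀/n₁ = exp[−(E₀−E₁)/kT] = exp(−(-0.133 eV)/(0.103 eV)) = exp(1.2913) = 3.64.

3.64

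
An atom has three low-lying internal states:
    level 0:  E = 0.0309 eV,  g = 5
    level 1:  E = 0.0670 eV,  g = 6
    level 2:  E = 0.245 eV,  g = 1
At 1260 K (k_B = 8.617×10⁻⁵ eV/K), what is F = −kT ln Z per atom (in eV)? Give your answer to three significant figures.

k_BT = 8.617×10⁻⁵ × 1260 K = 0.10857 eV.
Eᵢ/kT = 0.28461, 0.61711, 2.2566.
Z = Σ gᵢe^(−Eᵢ/kT) = 5·e^(−0.28461) + 6·e^(−0.61711) + 1·e^(−2.2566) = 3.7615 + 3.2370 + 0.10471 = 7.1032.
F = −kT ln Z = −0.10857 × ln(7.1032) = −0.10857 × 1.9605 = -0.213 eV.

-0.213 eV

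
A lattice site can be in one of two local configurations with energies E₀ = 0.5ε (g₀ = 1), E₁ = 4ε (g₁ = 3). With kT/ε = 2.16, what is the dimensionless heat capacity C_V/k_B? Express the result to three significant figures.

0.614

Eᵢ/kT = 0.23148, 1.8519.
Z = Σ gᵢe^(−Eᵢ/kT) = 1·e^(−0.23148) + 3·e^(−1.8519) = 0.79336 + 0.47082 = 1.2642.
⟨E⟩ = 1.8035 ε, ⟨E²⟩ = 6.1157 ε².
C_V/k_B = (⟨E²⟩ − ⟨E⟩²)/(kT)² = (6.1157 − 3.2526)/4.6656 = 0.614.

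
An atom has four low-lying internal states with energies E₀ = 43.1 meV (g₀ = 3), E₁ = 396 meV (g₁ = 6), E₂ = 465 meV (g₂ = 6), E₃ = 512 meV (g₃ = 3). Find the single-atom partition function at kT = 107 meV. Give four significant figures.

Z = 2.256

Eᵢ/kT = 0.402804, 3.70093, 4.34579, 4.78505.
Z = Σ gᵢe^(−Eᵢ/kT) = 3·e^(−0.402804) + 6·e^(−3.70093) + 6·e^(−4.34579) + 3·e^(−4.78505) = 2.00533 + 0.148203 + 0.0777676 + 0.0250611 = 2.25636.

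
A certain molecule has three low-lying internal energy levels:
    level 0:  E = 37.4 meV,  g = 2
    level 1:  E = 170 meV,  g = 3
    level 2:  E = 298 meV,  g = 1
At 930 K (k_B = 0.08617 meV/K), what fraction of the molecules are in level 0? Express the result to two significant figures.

0.77

k_BT = 0.08617 × 930 K = 80.14 meV.
Eᵢ/kT = 0.4667, 2.121, 3.718.
Z = Σ gᵢe^(−Eᵢ/kT) = 2·e^(−0.4667) + 3·e^(−2.121) + 1·e^(−3.718) = 1.254 + 0.3597 + 0.02428 = 1.638.
P₀ = g₀ e^(−E₀/kT) / Z = 1.254/1.638 = 0.77.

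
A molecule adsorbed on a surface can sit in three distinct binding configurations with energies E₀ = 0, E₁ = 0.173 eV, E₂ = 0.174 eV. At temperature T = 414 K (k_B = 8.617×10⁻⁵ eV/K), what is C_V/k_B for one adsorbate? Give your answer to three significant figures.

k_BT = 8.617×10⁻⁵ × 414 K = 0.035674 eV.
Eᵢ/kT = 0, 4.8495, 4.8775.
Z = Σ e^(−Eᵢ/kT) = e^(−0) + e^(−4.8495) + e^(−4.8775) = 1.0000 + 0.0078323 + 0.0076160 = 1.0154.
⟨E⟩ = 0.0026395 eV, ⟨E²⟩ = 0.00045794 eV².
C_V/k_B = (⟨E²⟩ − ⟨E⟩²)/(kT)² = (0.00045794 − 0.0000069670)/0.0012726 = 0.354.

0.354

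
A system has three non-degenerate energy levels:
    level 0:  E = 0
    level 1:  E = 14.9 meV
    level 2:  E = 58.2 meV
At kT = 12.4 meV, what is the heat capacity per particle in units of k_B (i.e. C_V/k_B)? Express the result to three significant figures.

Eᵢ/kT = 0, 1.2016, 4.6935.
Z = Σ e^(−Eᵢ/kT) = e^(−0) + e^(−1.2016) + e^(−4.6935) = 1.0000 + 0.30071 + 0.0091546 = 1.3099.
⟨E⟩ = 3.8273 meV, ⟨E²⟩ = 74.639 meV².
C_V/k_B = (⟨E²⟩ − ⟨E⟩²)/(kT)² = (74.639 − 14.648)/153.76 = 0.390.

0.390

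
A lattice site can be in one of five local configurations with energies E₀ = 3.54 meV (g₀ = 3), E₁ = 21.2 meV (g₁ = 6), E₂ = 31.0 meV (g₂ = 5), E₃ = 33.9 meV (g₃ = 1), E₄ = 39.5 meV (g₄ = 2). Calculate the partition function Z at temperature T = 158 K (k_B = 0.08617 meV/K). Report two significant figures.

Z = 4.3

k_BT = 0.08617 × 158 K = 13.61 meV.
Eᵢ/kT = 0.2601, 1.558, 2.278, 2.491, 2.902.
Z = Σ gᵢe^(−Eᵢ/kT) = 3·e^(−0.2601) + 6·e^(−1.558) + 5·e^(−2.278) + 1·e^(−2.491) + 2·e^(−2.902) = 2.313 + 1.263 + 0.5124 + 0.08283 + 0.1098 = 4.281.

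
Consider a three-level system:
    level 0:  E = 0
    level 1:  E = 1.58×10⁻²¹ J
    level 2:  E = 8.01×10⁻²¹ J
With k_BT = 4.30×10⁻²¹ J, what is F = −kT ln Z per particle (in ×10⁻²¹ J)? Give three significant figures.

-2.64 ×10⁻²¹ J

Eᵢ/kT = 0, 0.36744, 1.8628.
Z = Σ e^(−Eᵢ/kT) = e^(−0) + e^(−0.36744) + e^(−1.8628) = 1.0000 + 0.69250 + 0.15524 = 1.8477.
F = −kT ln Z = −4.30 × ln(1.8477) = −4.30 × 0.61394 = -2.64 ×10⁻²¹ J.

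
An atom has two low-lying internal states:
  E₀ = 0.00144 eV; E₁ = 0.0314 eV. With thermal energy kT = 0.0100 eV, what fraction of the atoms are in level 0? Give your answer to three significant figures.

0.952

Eᵢ/kT = 0.14400, 3.1400.
Z = Σ e^(−Eᵢ/kT) = e^(−0.14400) + e^(−3.1400) = 0.86589 + 0.043283 = 0.90917.
P₀ = e^(−E₀/kT) / Z = 0.86589/0.90917 = 0.952.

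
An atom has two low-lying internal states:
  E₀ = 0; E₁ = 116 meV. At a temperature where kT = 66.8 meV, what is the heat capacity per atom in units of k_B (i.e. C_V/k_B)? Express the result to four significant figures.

Eᵢ/kT = 0, 1.73653.
Z = Σ e^(−Eᵢ/kT) = e^(−0) + e^(−1.73653) = 1.00000 + 0.176131 = 1.17613.
⟨E⟩ = 17.3715 meV, ⟨E²⟩ = 2015.10 meV².
C_V/k_B = (⟨E²⟩ − ⟨E⟩²)/(kT)² = (2015.10 − 301.769)/4462.24 = 0.3840.

0.3840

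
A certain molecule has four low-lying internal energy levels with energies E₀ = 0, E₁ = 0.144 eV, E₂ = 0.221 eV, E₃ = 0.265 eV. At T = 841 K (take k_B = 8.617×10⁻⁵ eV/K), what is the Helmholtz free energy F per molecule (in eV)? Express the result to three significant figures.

k_BT = 8.617×10⁻⁵ × 841 K = 0.072469 eV.
Eᵢ/kT = 0, 1.9871, 3.0496, 3.6567.
Z = Σ e^(−Eᵢ/kT) = e^(−0) + e^(−1.9871) + e^(−3.0496) + e^(−3.6567) = 1.0000 + 0.13709 + 0.047378 + 0.025818 = 1.2103.
F = −kT ln Z = −0.072469 × ln(1.2103) = −0.072469 × 0.19087 = -0.0138 eV.

-0.0138 eV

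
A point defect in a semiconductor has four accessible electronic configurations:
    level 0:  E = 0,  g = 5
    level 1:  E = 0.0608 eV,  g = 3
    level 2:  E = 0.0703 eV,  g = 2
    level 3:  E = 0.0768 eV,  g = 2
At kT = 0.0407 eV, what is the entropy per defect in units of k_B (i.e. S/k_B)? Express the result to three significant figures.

2.19

Eᵢ/kT = 0, 1.4939, 1.7273, 1.8870.
Z = Σ gᵢe^(−Eᵢ/kT) = 5·e^(−0) + 3·e^(−1.4939) + 2·e^(−1.7273) + 2·e^(−1.8870) = 5.0000 + 0.67349 + 0.35553 + 0.30305 = 6.3321.
⟨E⟩ = Σ EᵢPᵢ = 0.014090 eV.
S/k_B = ln Z + ⟨E⟩/kT = ln(6.3321) + 0.014090/0.0407 = 1.8456 + 0.34619 = 2.19.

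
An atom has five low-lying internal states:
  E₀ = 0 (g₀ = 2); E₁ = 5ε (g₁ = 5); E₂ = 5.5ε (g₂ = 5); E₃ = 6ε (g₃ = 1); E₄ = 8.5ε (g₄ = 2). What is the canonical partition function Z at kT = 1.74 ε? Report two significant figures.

Eᵢ/kT = 0, 2.874, 3.161, 3.448, 4.885.
Z = Σ gᵢe^(−Eᵢ/kT) = 2·e^(−0) + 5·e^(−2.874) + 5·e^(−3.161) + 1·e^(−3.448) + 2·e^(−4.885) = 2.000 + 0.2824 + 0.2119 + 0.03181 + 0.01512 = 2.541.

Z = 2.5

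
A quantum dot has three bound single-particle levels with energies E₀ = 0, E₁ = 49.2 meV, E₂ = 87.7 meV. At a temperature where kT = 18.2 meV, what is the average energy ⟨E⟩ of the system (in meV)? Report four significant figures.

3.724 meV

Eᵢ/kT = 0, 2.70330, 4.81868.
Z = Σ e^(−Eᵢ/kT) = e^(−0) + e^(−2.70330) + e^(−4.81868) = 1.00000 + 0.0669841 + 0.00807744 = 1.07506.
⟨E⟩ = Σ Eᵢ e^(−Eᵢ/kT) / Z = (0·1.00000 + 49.2·0.0669841 + 87.7·0.00807744) / 1.07506 = 3.724 meV.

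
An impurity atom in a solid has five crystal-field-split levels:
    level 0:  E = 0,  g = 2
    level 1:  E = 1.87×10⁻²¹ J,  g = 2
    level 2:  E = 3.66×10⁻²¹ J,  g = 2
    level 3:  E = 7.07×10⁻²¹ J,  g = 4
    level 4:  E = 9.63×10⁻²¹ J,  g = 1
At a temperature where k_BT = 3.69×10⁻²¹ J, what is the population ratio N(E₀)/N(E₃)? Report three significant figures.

3.40

n₀/n₃ = (g₀/g₃) exp[−(E₀−E₃)/kT] = (2/4) × exp(−(-7.07 ×10⁻²¹ J)/(3.69 ×10⁻²¹ J)) = (2/4) × exp(1.9160) = 3.40.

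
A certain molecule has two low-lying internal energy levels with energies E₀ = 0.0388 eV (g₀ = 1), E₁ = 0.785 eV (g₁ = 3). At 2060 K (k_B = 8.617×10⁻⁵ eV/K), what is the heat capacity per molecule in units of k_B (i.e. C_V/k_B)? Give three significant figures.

k_BT = 8.617×10⁻⁵ × 2060 K = 0.17751 eV.
Eᵢ/kT = 0.21858, 4.4223.
Z = Σ gᵢe^(−Eᵢ/kT) = 1·e^(−0.21858) + 3·e^(−4.4223) = 0.80366 + 0.036020 = 0.83968.
⟨E⟩ = 0.070810 eV, ⟨E²⟩ = 0.027875 eV².
C_V/k_B = (⟨E²⟩ − ⟨E⟩²)/(kT)² = (0.027875 − 0.0050141)/0.031510 = 0.726.

0.726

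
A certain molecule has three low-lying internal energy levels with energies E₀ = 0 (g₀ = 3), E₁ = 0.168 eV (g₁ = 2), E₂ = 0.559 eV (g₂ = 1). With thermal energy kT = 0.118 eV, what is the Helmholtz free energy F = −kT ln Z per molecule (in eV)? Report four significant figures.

Eᵢ/kT = 0, 1.42373, 4.73729.
Z = Σ gᵢe^(−Eᵢ/kT) = 3·e^(−0) + 2·e^(−1.42373) + 1·e^(−4.73729) = 3.00000 + 0.481628 + 0.00876236 = 3.49039.
F = −kT ln Z = −0.118 × ln(3.49039) = −0.118 × 1.25001 = -0.1475 eV.

-0.1475 eV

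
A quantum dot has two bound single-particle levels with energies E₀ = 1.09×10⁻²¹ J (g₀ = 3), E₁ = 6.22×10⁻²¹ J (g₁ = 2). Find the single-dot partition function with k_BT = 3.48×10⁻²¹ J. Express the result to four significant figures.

Eᵢ/kT = 0.313218, 1.78736.
Z = Σ gᵢe^(−Eᵢ/kT) = 3·e^(−0.313218) + 2·e^(−1.78736) = 2.19327 + 0.334803 = 2.52807.

Z = 2.528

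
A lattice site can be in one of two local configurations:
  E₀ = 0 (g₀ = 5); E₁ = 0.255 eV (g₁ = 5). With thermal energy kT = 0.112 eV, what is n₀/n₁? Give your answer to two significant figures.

n₀/n₁ = (g₀/g₁) exp[−(E₀−E₁)/kT] = (5/5) × exp(−(-0.255 eV)/(0.112 eV)) = (5/5) × exp(2.277) = 9.7.

9.7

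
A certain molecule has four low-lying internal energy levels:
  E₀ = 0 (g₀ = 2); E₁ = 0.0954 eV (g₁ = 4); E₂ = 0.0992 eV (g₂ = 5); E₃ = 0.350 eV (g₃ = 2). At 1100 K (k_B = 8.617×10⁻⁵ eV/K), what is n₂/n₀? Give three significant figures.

k_BT = 8.617×10⁻⁵ × 1100 K = 0.094787 eV.
n₂/n₀ = (g₂/g₀) exp[−(E₂−E₀)/kT] = (5/2) × exp(−(0.0992 eV)/(0.094787 eV)) = (5/2) × exp(-1.0466) = 0.878.

0.878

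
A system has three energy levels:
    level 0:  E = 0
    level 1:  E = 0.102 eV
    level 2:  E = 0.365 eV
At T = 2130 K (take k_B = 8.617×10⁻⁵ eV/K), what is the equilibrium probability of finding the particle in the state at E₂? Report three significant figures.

0.0800

k_BT = 8.617×10⁻⁵ × 2130 K = 0.18354 eV.
Eᵢ/kT = 0, 0.55574, 1.9887.
Z = Σ e^(−Eᵢ/kT) = e^(−0) + e^(−0.55574) + e^(−1.9887) = 1.0000 + 0.57365 + 0.13687 = 1.7105.
P₂ = e^(−E₂/kT) / Z = 0.13687/1.7105 = 0.0800.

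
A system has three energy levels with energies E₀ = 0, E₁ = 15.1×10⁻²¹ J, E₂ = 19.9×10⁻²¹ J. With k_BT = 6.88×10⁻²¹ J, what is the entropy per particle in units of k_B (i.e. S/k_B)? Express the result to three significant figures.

Eᵢ/kT = 0, 2.1948, 2.8924.
Z = Σ e^(−Eᵢ/kT) = e^(−0) + e^(−2.1948) + e^(−2.8924) = 1.0000 + 0.11138 + 0.055443 = 1.1668.
⟨E⟩ = Σ EᵢPᵢ = 2.3870 ×10⁻²¹ J.
S/k_B = ln Z + ⟨E⟩/kT = ln(1.1668) + 2.3870/6.88 = 0.15426 + 0.34695 = 0.501.

0.501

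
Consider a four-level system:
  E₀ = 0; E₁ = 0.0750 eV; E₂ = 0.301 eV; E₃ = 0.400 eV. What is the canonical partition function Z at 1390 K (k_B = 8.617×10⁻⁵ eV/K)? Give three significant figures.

Z = 1.65

k_BT = 8.617×10⁻⁵ × 1390 K = 0.11978 eV.
Eᵢ/kT = 0, 0.62615, 2.5129, 3.3395.
Z = Σ e^(−Eᵢ/kT) = e^(−0) + e^(−0.62615) + e^(−2.5129) + e^(−3.3395) = 1.0000 + 0.53465 + 0.081033 + 0.035455 = 1.6511.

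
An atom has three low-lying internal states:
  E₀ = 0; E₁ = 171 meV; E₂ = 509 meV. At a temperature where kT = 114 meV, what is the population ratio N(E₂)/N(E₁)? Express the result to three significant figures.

n₂/n₁ = exp[−(E₂−E₁)/kT] = exp(−(338 meV)/(114 meV)) = exp(-2.9649) = 0.0516.

0.0516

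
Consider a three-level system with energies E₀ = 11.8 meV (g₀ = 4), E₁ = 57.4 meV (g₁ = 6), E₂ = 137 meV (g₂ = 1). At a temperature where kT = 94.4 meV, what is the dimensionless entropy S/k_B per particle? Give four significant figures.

Eᵢ/kT = 0.125000, 0.608051, 1.45127.
Z = Σ gᵢe^(−Eᵢ/kT) = 4·e^(−0.125000) + 6·e^(−0.608051) + 1·e^(−1.45127) = 3.52999 + 3.26647 + 0.234273 = 7.03073.
⟨E⟩ = Σ EᵢPᵢ = 37.1575 meV.
S/k_B = ln Z + ⟨E⟩/kT = ln(7.03073) + 37.1575/94.4 = 1.95029 + 0.393618 = 2.344.

2.344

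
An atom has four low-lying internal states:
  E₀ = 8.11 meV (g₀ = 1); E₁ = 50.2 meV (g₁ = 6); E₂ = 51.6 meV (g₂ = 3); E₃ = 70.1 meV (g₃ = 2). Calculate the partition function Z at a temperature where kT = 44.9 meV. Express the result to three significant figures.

Eᵢ/kT = 0.18062, 1.1180, 1.1492, 1.5612.
Z = Σ gᵢe^(−Eᵢ/kT) = 1·e^(−0.18062) + 6·e^(−1.1180) + 3·e^(−1.1492) + 2·e^(−1.5612) = 0.83475 + 1.9616 + 0.95067 + 0.41977 = 4.1668.

Z = 4.17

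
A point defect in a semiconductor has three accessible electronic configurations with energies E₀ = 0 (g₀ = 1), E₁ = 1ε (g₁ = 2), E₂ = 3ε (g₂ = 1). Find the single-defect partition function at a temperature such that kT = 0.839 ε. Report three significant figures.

Eᵢ/kT = 0, 1.1919, 3.5757.
Z = Σ gᵢe^(−Eᵢ/kT) = 1·e^(−0) + 2·e^(−1.1919) + 1·e^(−3.5757) = 1.0000 + 0.60729 + 0.027996 = 1.6353.

Z = 1.64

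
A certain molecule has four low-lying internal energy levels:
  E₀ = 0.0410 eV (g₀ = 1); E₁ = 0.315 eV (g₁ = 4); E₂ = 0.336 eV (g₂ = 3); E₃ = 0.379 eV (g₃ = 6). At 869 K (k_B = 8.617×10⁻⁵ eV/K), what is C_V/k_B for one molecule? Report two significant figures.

k_BT = 8.617×10⁻⁵ × 869 K = 0.07488 eV.
Eᵢ/kT = 0.5475, 4.207, 4.487, 5.061.
Z = Σ gᵢe^(−Eᵢ/kT) = 1·e^(−0.5475) + 4·e^(−4.207) + 3·e^(−4.487) + 6·e^(−5.061) = 0.5784 + 0.05956 + 0.03376 + 0.03804 = 0.7098.
⟨E⟩ = 0.09613 eV, ⟨E²⟩ = 0.02276 eV².
C_V/k_B = (⟨E²⟩ − ⟨E⟩²)/(kT)² = (0.02276 − 0.009241)/0.005607 = 2.4.

2.4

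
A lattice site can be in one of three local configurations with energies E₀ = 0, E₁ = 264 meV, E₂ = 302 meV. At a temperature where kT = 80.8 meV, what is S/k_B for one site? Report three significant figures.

Eᵢ/kT = 0, 3.2673, 3.7376.
Z = Σ e^(−Eᵢ/kT) = e^(−0) + e^(−3.2673) + e^(−3.7376) = 1.0000 + 0.038109 + 0.023811 = 1.0619.
⟨E⟩ = Σ EᵢPᵢ = 16.246 meV.
S/k_B = ln Z + ⟨E⟩/kT = ln(1.0619) + 16.246/80.8 = 0.060060 + 0.20106 = 0.261.

0.261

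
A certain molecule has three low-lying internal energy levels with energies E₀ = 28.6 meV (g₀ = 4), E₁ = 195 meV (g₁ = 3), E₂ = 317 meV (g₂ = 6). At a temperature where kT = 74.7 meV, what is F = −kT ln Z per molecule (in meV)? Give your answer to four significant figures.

Eᵢ/kT = 0.382865, 2.61044, 4.24364.
Z = Σ gᵢe^(−Eᵢ/kT) = 4·e^(−0.382865) + 3·e^(−2.61044) + 6·e^(−4.24364) = 2.72762 + 0.220507 + 0.0861315 = 3.03426.
F = −kT ln Z = −74.7 × ln(3.03426) = −74.7 × 1.10997 = -82.91 meV.

-82.91 meV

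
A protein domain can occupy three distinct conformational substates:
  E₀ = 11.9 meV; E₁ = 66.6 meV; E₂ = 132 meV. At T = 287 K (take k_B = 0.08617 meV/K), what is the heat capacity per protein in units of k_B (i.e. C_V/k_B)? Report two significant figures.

k_BT = 0.08617 × 287 K = 24.73 meV.
Eᵢ/kT = 0.4812, 2.693, 5.338.
Z = Σ e^(−Eᵢ/kT) = e^(−0.4812) + e^(−2.693) + e^(−5.338) = 0.6180 + 0.06768 + 0.004805 = 0.6905.
⟨E⟩ = 18.10 meV, ⟨E²⟩ = 682.7 meV².
C_V/k_B = (⟨E²⟩ − ⟨E⟩²)/(kT)² = (682.7 − 327.6)/611.6 = 0.58.

0.58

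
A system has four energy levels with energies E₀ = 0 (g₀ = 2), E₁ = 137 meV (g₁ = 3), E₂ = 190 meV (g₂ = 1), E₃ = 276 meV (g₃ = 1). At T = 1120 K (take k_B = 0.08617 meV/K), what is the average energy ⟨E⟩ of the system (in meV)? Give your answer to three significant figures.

k_BT = 0.08617 × 1120 K = 96.510 meV.
Eᵢ/kT = 0, 1.4195, 1.9687, 2.8598.
Z = Σ gᵢe^(−Eᵢ/kT) = 2·e^(−0) + 3·e^(−1.4195) + 1·e^(−1.9687) + 1·e^(−2.8598) = 2.0000 + 0.72550 + 0.13964 + 0.057280 = 2.9224.
⟨E⟩ = Σ Eᵢ gᵢe^(−Eᵢ/kT) / Z = (0·2.0000 + 137·0.72550 + 190·0.13964 + 276·0.057280) / 2.9224 = 48.5 meV.

48.5 meV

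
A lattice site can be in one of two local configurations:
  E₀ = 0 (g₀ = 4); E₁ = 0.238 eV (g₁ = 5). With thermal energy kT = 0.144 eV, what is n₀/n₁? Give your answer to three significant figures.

n₀/n₁ = (g₀/g₁) exp[−(E₀−E₁)/kT] = (4/5) × exp(−(-0.238 eV)/(0.144 eV)) = (4/5) × exp(1.6528) = 4.18.

4.18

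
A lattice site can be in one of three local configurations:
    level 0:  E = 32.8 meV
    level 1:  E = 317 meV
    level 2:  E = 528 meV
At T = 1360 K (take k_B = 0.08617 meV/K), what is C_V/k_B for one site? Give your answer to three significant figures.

0.646

k_BT = 0.08617 × 1360 K = 117.19 meV.
Eᵢ/kT = 0.27989, 2.7050, 4.5055.
Z = Σ e^(−Eᵢ/kT) = e^(−0.27989) + e^(−2.7050) + e^(−4.5055) = 0.75587 + 0.066870 + 0.011048 = 0.83379.
⟨E⟩ = 62.154 meV, ⟨E²⟩ = 12729 meV².
C_V/k_B = (⟨E²⟩ − ⟨E⟩²)/(kT)² = (12729 − 3863.1)/13733 = 0.646.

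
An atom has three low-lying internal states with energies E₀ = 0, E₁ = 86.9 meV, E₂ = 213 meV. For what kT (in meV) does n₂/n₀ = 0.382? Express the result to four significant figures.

221.3 meV

n₂/n₀ = exp[−(E₂−E₀)/kT] = 0.382.
⇒ (E₂−E₀)/kT = ln(1/0.382) = ln(2.61780) = 0.962334.
kT = 213 meV / 0.962334 = 221.3 meV.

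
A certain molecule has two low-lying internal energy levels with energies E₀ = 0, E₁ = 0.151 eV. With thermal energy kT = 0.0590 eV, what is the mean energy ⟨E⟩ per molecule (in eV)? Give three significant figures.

Eᵢ/kT = 0, 2.5593.
Z = Σ e^(−Eᵢ/kT) = e^(−0) + e^(−2.5593) = 1.0000 + 0.077359 = 1.0774.
⟨E⟩ = Σ Eᵢ e^(−Eᵢ/kT) / Z = (0·1.0000 + 0.151·0.077359) / 1.0774 = 0.0108 eV.

0.0108 eV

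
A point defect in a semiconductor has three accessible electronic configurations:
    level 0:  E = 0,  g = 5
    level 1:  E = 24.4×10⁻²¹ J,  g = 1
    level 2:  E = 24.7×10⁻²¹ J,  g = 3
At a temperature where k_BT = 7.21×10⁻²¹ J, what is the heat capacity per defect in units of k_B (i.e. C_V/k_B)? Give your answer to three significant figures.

Eᵢ/kT = 0, 3.3842, 3.4258.
Z = Σ gᵢe^(−Eᵢ/kT) = 5·e^(−0) + 1·e^(−3.3842) + 3·e^(−3.4258) = 5.0000 + 0.033905 + 0.097570 = 5.1315.
⟨E⟩ = 0.63086, ⟨E²⟩ = 15.534.
C_V/k_B = (⟨E²⟩ − ⟨E⟩²)/(kT)² = (15.534 − 0.39798)/51.984 = 0.291.

0.291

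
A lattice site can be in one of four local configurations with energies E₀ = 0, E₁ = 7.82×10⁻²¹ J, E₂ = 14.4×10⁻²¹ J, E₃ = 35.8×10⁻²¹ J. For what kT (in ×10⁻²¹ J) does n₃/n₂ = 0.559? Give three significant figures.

n₃/n₂ = exp[−(E₃−E₂)/kT] = 0.559.
⇒ (E₃−E₂)/kT = ln(1/0.559) = ln(1.7889) = 0.58160.
kT = 21.4 ×10⁻²¹ J / 0.58160 = 36.8 ×10⁻²¹ J.

36.8 ×10⁻²¹ J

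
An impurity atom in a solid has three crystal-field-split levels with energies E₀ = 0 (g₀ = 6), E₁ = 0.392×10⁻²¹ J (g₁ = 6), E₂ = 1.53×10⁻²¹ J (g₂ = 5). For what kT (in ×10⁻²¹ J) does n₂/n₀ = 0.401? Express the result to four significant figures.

n₂/n₀ = (g₂/g₀) exp[−(E₂−E₀)/kT] = 0.401.
⇒ (E₂−E₀)/kT = ln((5/6)/0.401) = ln(2.07814) = 0.731473.
kT = 1.53 ×10⁻²¹ J / 0.731473 = 2.092 ×10⁻²¹ J.

2.092 ×10⁻²¹ J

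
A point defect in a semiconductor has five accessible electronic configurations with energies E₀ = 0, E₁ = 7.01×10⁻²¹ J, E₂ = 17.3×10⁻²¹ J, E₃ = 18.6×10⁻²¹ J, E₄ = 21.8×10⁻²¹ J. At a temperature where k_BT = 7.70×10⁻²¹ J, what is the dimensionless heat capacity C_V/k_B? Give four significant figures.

Eᵢ/kT = 0, 0.910390, 2.24675, 2.41558, 2.83117.
Z = Σ e^(−Eᵢ/kT) = e^(−0) + e^(−0.910390) + e^(−2.24675) + e^(−2.41558) + e^(−2.83117) = 1.00000 + 0.402367 + 0.105742 + 0.0893155 + 0.0589438 = 1.65637.
⟨E⟩ = 4.58604, ⟨E²⟩ = 66.6107.
C_V/k_B = (⟨E²⟩ − ⟨E⟩²)/(kT)² = (66.6107 − 21.0318)/59.2900 = 0.7687.

0.7687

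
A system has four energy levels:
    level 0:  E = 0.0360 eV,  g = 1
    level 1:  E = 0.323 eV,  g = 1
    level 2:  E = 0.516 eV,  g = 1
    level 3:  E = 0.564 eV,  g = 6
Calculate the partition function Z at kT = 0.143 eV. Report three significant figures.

Z = 1.03

Eᵢ/kT = 0.25175, 2.2587, 3.6084, 3.9441.
Z = Σ gᵢe^(−Eᵢ/kT) = 1·e^(−0.25175) + 1·e^(−2.2587) + 1·e^(−3.6084) + 6·e^(−3.9441) = 0.77744 + 0.10449 + 0.027095 + 0.11621 = 1.0252.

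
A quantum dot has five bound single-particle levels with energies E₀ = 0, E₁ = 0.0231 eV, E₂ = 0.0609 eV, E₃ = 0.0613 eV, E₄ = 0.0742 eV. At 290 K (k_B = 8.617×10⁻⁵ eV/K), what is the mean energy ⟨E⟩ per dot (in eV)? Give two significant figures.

0.015 eV

k_BT = 8.617×10⁻⁵ × 290 K = 0.02499 eV.
Eᵢ/kT = 0, 0.9244, 2.437, 2.453, 2.969.
Z = Σ e^(−Eᵢ/kT) = e^(−0) + e^(−0.9244) + e^(−2.437) + e^(−2.453) + e^(−2.969) = 1.000 + 0.3968 + 0.08742 + 0.08604 + 0.05135 = 1.622.
⟨E⟩ = Σ Eᵢ e^(−Eᵢ/kT) / Z = (0·1.000 + 0.0231·0.3968 + 0.0609·0.08742 + 0.0613·0.08604 + 0.0742·0.05135) / 1.622 = 0.015 eV.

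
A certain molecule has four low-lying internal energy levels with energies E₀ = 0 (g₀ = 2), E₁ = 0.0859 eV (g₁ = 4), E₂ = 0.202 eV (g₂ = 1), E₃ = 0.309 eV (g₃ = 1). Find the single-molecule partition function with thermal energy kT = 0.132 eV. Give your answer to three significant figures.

Eᵢ/kT = 0, 0.65076, 1.5303, 2.3409.
Z = Σ gᵢe^(−Eᵢ/kT) = 2·e^(−0) + 4·e^(−0.65076) + 1·e^(−1.5303) + 1·e^(−2.3409) = 2.0000 + 2.0866 + 0.21647 + 0.096241 = 4.3993.

Z = 4.40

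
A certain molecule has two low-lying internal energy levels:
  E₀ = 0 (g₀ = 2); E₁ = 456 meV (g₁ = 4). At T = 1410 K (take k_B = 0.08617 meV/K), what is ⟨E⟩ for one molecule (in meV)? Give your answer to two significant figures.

20 meV

k_BT = 0.08617 × 1410 K = 121.5 meV.
Eᵢ/kT = 0, 3.753.
Z = Σ gᵢe^(−Eᵢ/kT) = 2·e^(−0) + 4·e^(−3.753) = 2.000 + 0.09379 = 2.094.
⟨E⟩ = Σ Eᵢ gᵢe^(−Eᵢ/kT) / Z = (0·2.000 + 456·0.09379) / 2.094 = 20 meV.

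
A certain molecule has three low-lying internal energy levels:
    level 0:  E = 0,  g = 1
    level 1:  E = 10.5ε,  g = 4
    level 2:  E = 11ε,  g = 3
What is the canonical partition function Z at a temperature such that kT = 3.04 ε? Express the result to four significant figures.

Z = 1.207

Eᵢ/kT = 0, 3.45395, 3.61842.
Z = Σ gᵢe^(−Eᵢ/kT) = 1·e^(−0) + 4·e^(−3.45395) + 3·e^(−3.61842) = 1.00000 + 0.126482 + 0.0804751 = 1.20696.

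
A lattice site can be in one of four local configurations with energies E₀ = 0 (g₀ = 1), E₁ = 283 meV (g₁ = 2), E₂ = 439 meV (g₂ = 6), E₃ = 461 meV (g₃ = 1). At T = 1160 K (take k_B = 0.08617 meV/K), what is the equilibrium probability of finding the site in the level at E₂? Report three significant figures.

0.0618

k_BT = 0.08617 × 1160 K = 99.957 meV.
Eᵢ/kT = 0, 2.8312, 4.3919, 4.6120.
Z = Σ gᵢe^(−Eᵢ/kT) = 1·e^(−0) + 2·e^(−2.8312) + 6·e^(−4.3919) + 1·e^(−4.6120) = 1.0000 + 0.11788 + 0.074263 + 0.0099319 = 1.2021.
P₂ = g₂ e^(−E₂/kT) / Z = 0.074263/1.2021 = 0.0618.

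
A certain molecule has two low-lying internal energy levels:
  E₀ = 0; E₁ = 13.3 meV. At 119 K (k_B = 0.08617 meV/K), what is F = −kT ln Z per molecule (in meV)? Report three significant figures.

-2.48 meV

k_BT = 0.08617 × 119 K = 10.254 meV.
Eᵢ/kT = 0, 1.2971.
Z = Σ e^(−Eᵢ/kT) = e^(−0) + e^(−1.2971) = 1.0000 + 0.27332 = 1.2733.
F = −kT ln Z = −10.254 × ln(1.2733) = −10.254 × 0.24161 = -2.48 meV.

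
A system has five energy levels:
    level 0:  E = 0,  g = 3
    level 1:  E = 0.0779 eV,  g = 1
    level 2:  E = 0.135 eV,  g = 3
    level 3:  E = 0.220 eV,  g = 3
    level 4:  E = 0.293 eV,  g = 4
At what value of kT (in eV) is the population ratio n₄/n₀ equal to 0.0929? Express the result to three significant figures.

0.110 eV

n₄/n₀ = (g₄/g₀) exp[−(E₄−E₀)/kT] = 0.0929.
⇒ (E₄−E₀)/kT = ln((4/3)/0.0929) = ln(14.352) = 2.6639.
kT = 0.293 eV / 2.6639 = 0.110 eV.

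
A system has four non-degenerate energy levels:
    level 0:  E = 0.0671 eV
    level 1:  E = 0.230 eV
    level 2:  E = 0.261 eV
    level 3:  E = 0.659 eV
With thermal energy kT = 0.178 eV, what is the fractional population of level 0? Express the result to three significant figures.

0.564

Eᵢ/kT = 0.37697, 1.2921, 1.4663, 3.7022.
Z = Σ e^(−Eᵢ/kT) = e^(−0.37697) + e^(−1.2921) + e^(−1.4663) + e^(−3.7022) = 0.68594 + 0.27469 + 0.23078 + 0.024669 = 1.2161.
P₀ = e^(−E₀/kT) / Z = 0.68594/1.2161 = 0.564.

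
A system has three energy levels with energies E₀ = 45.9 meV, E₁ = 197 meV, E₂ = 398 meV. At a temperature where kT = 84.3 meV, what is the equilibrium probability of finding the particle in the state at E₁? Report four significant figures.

Eᵢ/kT = 0.544484, 2.33689, 4.72123.
Z = Σ e^(−Eᵢ/kT) = e^(−0.544484) + e^(−2.33689) + e^(−4.72123) = 0.580141 + 0.0966277 + 0.00890422 = 0.685673.
P₁ = e^(−E₁/kT) / Z = 0.0966277/0.685673 = 0.1409.

0.1409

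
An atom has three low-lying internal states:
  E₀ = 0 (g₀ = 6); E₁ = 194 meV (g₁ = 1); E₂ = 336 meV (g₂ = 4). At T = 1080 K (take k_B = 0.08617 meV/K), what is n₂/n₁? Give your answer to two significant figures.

0.87

k_BT = 0.08617 × 1080 K = 93.06 meV.
n₂/n₁ = (g₂/g₁) exp[−(E₂−E₁)/kT] = (4/1) × exp(−(142 meV)/(93.06 meV)) = (4/1) × exp(-1.526) = 0.87.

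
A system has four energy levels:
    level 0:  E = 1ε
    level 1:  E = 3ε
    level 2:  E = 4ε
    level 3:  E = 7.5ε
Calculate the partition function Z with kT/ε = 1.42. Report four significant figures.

Eᵢ/kT = 0.704225, 2.11268, 2.81690, 5.28169.
Z = Σ e^(−Eᵢ/kT) = e^(−0.704225) + e^(−2.11268) + e^(−2.81690) + e^(−5.28169) = 0.494492 + 0.120913 + 0.0597910 + 0.00508383 = 0.680280.

Z = 0.6803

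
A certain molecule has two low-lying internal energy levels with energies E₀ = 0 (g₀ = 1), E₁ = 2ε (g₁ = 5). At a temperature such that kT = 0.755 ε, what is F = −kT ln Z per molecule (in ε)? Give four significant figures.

Eᵢ/kT = 0, 2.64901.
Z = Σ gᵢe^(−Eᵢ/kT) = 1·e^(−0) + 5·e^(−2.64901) = 1.00000 + 0.353606 = 1.35361.
F = −kT ln Z = −0.755 × ln(1.35361) = −0.755 × 0.302775 = -0.2286 ε.

-0.2286 ε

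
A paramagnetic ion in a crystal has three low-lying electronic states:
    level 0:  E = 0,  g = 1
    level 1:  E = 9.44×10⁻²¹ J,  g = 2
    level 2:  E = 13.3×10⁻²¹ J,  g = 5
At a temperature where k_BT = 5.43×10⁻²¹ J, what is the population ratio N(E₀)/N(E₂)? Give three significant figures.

n₀/n₂ = (g₀/g₂) exp[−(E₀−E₂)/kT] = (1/5) × exp(−(-13.3 ×10⁻²¹ J)/(5.43 ×10⁻²¹ J)) = (1/5) × exp(2.4494) = 2.32.

2.32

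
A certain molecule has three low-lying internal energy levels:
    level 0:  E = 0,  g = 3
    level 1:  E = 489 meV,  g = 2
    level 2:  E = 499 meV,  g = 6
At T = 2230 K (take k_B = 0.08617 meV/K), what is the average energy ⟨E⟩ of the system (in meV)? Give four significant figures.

k_BT = 0.08617 × 2230 K = 192.159 meV.
Eᵢ/kT = 0, 2.54477, 2.59681.
Z = Σ gᵢe^(−Eᵢ/kT) = 3·e^(−0) + 2·e^(−2.54477) + 6·e^(−2.59681) = 3.00000 + 0.156982 + 0.447065 = 3.60405.
⟨E⟩ = Σ Eᵢ gᵢe^(−Eᵢ/kT) / Z = (0·3.00000 + 489·0.156982 + 499·0.447065) / 3.60405 = 83.20 meV.

83.20 meV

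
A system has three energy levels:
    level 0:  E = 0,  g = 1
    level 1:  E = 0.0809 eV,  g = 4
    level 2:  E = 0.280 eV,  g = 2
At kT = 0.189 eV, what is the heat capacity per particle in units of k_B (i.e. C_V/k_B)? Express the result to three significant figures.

Eᵢ/kT = 0, 0.42804, 1.4815.
Z = Σ gᵢe^(−Eᵢ/kT) = 1·e^(−0) + 4·e^(−0.42804) + 2·e^(−1.4815) = 1.0000 + 2.6071 + 0.45459 = 4.0617.
⟨E⟩ = 0.083266 eV, ⟨E²⟩ = 0.012976 eV².
C_V/k_B = (⟨E²⟩ − ⟨E⟩²)/(kT)² = (0.012976 − 0.0069332)/0.035721 = 0.169.

0.169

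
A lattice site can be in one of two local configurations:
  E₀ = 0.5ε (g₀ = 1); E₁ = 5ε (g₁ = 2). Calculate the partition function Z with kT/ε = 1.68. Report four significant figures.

Eᵢ/kT = 0.297619, 2.97619.
Z = Σ gᵢe^(−Eᵢ/kT) = 1·e^(−0.297619) + 2·e^(−2.97619) = 0.742584 + 0.101973 = 0.844557.

Z = 0.8446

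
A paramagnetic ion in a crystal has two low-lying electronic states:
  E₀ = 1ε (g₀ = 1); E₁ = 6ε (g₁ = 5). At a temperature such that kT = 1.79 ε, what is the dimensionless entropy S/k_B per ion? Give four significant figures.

Eᵢ/kT = 0.558659, 3.35196.
Z = Σ gᵢe^(−Eᵢ/kT) = 1·e^(−0.558659) + 5·e^(−3.35196) = 0.571976 + 0.175078 = 0.747054.
⟨E⟩ = Σ EᵢPᵢ = 2.17179 ε.
S/k_B = ln Z + ⟨E⟩/kT = ln(0.747054) + 2.17179/1.79 = -0.291618 + 1.21329 = 0.9217.

0.9217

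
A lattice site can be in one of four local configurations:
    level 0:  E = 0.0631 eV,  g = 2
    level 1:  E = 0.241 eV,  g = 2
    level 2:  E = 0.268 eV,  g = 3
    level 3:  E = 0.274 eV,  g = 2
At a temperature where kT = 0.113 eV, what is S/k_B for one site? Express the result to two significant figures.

Eᵢ/kT = 0.5584, 2.133, 2.372, 2.425.
Z = Σ gᵢe^(−Eᵢ/kT) = 2·e^(−0.5584) + 2·e^(−2.133) + 3·e^(−2.372) + 2·e^(−2.425) = 1.144 + 0.2370 + 0.2799 + 0.1770 = 1.838.
⟨E⟩ = Σ EᵢPᵢ = 0.1375 eV.
S/k_B = ln Z + ⟨E⟩/kT = ln(1.838) + 0.1375/0.113 = 0.6087 + 1.217 = 1.8.

1.8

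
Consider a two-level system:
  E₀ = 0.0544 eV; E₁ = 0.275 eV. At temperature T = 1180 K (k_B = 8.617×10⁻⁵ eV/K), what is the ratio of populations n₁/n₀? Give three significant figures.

k_BT = 8.617×10⁻⁵ × 1180 K = 0.10168 eV.
n₁/n₀ = exp[−(E₁−E₀)/kT] = exp(−(0.2206 eV)/(0.10168 eV)) = exp(-2.1696) = 0.114.

0.114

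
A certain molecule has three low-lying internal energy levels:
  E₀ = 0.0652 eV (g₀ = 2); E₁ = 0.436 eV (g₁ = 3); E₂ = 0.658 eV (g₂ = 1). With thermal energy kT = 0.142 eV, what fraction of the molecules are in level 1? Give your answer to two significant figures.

0.099

Eᵢ/kT = 0.4592, 3.070, 4.634.
Z = Σ gᵢe^(−Eᵢ/kT) = 2·e^(−0.4592) + 3·e^(−3.070) + 1·e^(−4.634) = 1.264 + 0.1393 + 0.009716 = 1.413.
P₁ = g₁ e^(−E₁/kT) / Z = 0.1393/1.413 = 0.099.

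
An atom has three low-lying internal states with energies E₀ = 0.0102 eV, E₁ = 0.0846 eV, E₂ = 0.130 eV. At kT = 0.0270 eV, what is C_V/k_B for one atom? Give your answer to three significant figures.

0.621

Eᵢ/kT = 0.37778, 3.1333, 4.8148.
Z = Σ e^(−Eᵢ/kT) = e^(−0.37778) + e^(−3.1333) + e^(−4.8148) = 0.68538 + 0.043574 + 0.0081088 = 0.73706.
⟨E⟩ = 0.015916 eV, ⟨E²⟩ = 0.00070579 eV².
C_V/k_B = (⟨E²⟩ − ⟨E⟩²)/(kT)² = (0.00070579 − 0.00025332)/0.00072900 = 0.621.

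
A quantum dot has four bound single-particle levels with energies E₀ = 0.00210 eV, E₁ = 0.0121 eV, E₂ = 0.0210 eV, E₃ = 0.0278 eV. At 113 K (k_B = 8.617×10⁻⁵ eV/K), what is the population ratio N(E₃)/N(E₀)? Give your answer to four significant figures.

0.07141

k_BT = 8.617×10⁻⁵ × 113 K = 0.00973721 eV.
n₃/n₀ = exp[−(E₃−E₀)/kT] = exp(−(0.02570 eV)/(0.00973721 eV)) = exp(-2.63936) = 0.07141.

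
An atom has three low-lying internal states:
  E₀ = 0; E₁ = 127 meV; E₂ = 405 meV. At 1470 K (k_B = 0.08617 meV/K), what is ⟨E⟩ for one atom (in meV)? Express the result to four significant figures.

k_BT = 0.08617 × 1470 K = 126.670 meV.
Eᵢ/kT = 0, 1.00261, 3.19728.
Z = Σ e^(−Eᵢ/kT) = e^(−0) + e^(−1.00261) + e^(−3.19728) = 1.00000 + 0.366921 + 0.0408732 = 1.40779.
⟨E⟩ = Σ Eᵢ e^(−Eᵢ/kT) / Z = (0·1.00000 + 127·0.366921 + 405·0.0408732) / 1.40779 = 44.86 meV.

44.86 meV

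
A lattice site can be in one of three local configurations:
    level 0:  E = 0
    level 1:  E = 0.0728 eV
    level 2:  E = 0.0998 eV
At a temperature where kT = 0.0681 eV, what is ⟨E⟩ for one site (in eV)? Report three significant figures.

0.0305 eV

Eᵢ/kT = 0, 1.0690, 1.4655.
Z = Σ e^(−Eᵢ/kT) = e^(−0) + e^(−1.0690) + e^(−1.4655) = 1.0000 + 0.34335 + 0.23096 = 1.5743.
⟨E⟩ = Σ Eᵢ e^(−Eᵢ/kT) / Z = (0·1.0000 + 0.0728·0.34335 + 0.0998·0.23096) / 1.5743 = 0.0305 eV.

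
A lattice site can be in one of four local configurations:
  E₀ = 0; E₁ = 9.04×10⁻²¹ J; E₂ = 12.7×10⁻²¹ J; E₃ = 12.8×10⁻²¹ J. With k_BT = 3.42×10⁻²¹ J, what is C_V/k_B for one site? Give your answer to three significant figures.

Eᵢ/kT = 0, 2.6433, 3.7135, 3.7427.
Z = Σ e^(−Eᵢ/kT) = e^(−0) + e^(−2.6433) + e^(−3.7135) + e^(−3.7427) = 1.0000 + 0.071126 + 0.024392 + 0.023690 = 1.1192.
⟨E⟩ = 1.1222, ⟨E²⟩ = 12.177.
C_V/k_B = (⟨E²⟩ − ⟨E⟩²)/(kT)² = (12.177 − 1.2593)/11.696 = 0.933.

0.933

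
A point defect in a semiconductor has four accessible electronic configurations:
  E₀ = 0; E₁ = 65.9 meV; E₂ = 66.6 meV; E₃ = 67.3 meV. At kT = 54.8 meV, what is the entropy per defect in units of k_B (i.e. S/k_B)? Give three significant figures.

1.21

Eᵢ/kT = 0, 1.2026, 1.2153, 1.2281.
Z = Σ e^(−Eᵢ/kT) = e^(−0) + e^(−1.2026) + e^(−1.2153) + e^(−1.2281) = 1.0000 + 0.30041 + 0.29662 + 0.29285 = 1.8899.
⟨E⟩ = Σ EᵢPᵢ = 31.357 meV.
S/k_B = ln Z + ⟨E⟩/kT = ln(1.8899) + 31.357/54.8 = 0.63652 + 0.57221 = 1.21.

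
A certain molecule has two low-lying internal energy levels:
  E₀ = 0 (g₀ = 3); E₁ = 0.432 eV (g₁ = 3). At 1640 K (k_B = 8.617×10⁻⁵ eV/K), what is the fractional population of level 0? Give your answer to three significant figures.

k_BT = 8.617×10⁻⁵ × 1640 K = 0.14132 eV.
Eᵢ/kT = 0, 3.0569.
Z = Σ gᵢe^(−Eᵢ/kT) = 3·e^(−0) + 3·e^(−3.0569) = 3.0000 + 0.14110 = 3.1411.
P₀ = g₀ e^(−E₀/kT) / Z = 3.0000/3.1411 = 0.955.

0.955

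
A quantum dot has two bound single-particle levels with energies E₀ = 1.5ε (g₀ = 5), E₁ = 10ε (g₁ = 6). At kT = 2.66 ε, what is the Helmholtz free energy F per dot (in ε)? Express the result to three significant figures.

Eᵢ/kT = 0.56391, 3.7594.
Z = Σ gᵢe^(−Eᵢ/kT) = 5·e^(−0.56391) + 6·e^(−3.7594) = 2.8449 + 0.13979 = 2.9847.
F = −kT ln Z = −2.66 × ln(2.9847) = −2.66 × 1.0935 = -2.91 ε.

-2.91 ε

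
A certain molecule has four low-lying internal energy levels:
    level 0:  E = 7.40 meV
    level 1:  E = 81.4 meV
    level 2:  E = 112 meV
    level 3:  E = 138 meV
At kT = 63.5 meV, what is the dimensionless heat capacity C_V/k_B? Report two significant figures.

Eᵢ/kT = 0.1165, 1.282, 1.764, 2.173.
Z = Σ e^(−Eᵢ/kT) = e^(−0.1165) + e^(−1.282) + e^(−1.764) + e^(−2.173) = 0.8900 + 0.2775 + 0.1714 + 0.1138 = 1.453.
⟨E⟩ = 44.10 meV, ⟨E²⟩ = 4270 meV².
C_V/k_B = (⟨E²⟩ − ⟨E⟩²)/(kT)² = (4270 − 1945)/4032 = 0.58.

0.58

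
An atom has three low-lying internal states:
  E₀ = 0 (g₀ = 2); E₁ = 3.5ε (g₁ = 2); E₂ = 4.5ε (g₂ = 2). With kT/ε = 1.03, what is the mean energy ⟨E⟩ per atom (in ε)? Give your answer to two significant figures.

0.17 ε

Eᵢ/kT = 0, 3.398, 4.369.
Z = Σ gᵢe^(−Eᵢ/kT) = 2·e^(−0) + 2·e^(−3.398) + 2·e^(−4.369) = 2.000 + 0.06688 + 0.02533 = 2.092.
⟨E⟩ = Σ Eᵢ gᵢe^(−Eᵢ/kT) / Z = (0·2.000 + 3.5·0.06688 + 4.5·0.02533) / 2.092 = 0.17 ε.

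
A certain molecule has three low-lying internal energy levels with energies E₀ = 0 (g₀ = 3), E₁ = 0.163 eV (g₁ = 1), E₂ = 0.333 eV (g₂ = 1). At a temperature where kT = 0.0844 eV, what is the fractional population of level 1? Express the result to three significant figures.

Eᵢ/kT = 0, 1.9313, 3.9455.
Z = Σ gᵢe^(−Eᵢ/kT) = 3·e^(−0) + 1·e^(−1.9313) + 1·e^(−3.9455) = 3.0000 + 0.14496 + 0.019342 = 3.1643.
P₁ = g₁ e^(−E₁/kT) / Z = 0.14496/3.1643 = 0.0458.

0.0458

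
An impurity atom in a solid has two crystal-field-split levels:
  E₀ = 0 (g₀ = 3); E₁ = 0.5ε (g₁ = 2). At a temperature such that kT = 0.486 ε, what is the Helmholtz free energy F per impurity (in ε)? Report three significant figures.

-0.638 ε

Eᵢ/kT = 0, 1.0288.
Z = Σ gᵢe^(−Eᵢ/kT) = 3·e^(−0) + 2·e^(−1.0288) = 3.0000 + 0.71487 = 3.7149.
F = −kT ln Z = −0.486 × ln(3.7149) = −0.486 × 1.3124 = -0.638 ε.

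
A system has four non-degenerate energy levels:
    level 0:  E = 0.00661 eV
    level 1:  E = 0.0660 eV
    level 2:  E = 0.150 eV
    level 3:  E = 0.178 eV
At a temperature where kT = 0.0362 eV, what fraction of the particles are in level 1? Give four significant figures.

0.1587

Eᵢ/kT = 0.182597, 1.82320, 4.14365, 4.91713.
Z = Σ e^(−Eᵢ/kT) = e^(−0.182597) + e^(−1.82320) + e^(−4.14365) + e^(−4.91713) = 0.833104 + 0.161508 + 0.0158648 + 0.00732011 = 1.01780.
P₁ = e^(−E₁/kT) / Z = 0.161508/1.01780 = 0.1587.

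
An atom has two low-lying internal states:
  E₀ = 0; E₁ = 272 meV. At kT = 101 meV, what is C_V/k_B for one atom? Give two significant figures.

Eᵢ/kT = 0, 2.693.
Z = Σ e^(−Eᵢ/kT) = e^(−0) + e^(−2.693) = 1.000 + 0.06768 = 1.068.
⟨E⟩ = 17.24 meV, ⟨E²⟩ = 4688 meV².
C_V/k_B = (⟨E²⟩ − ⟨E⟩²)/(kT)² = (4688 − 297.2)/10200 = 0.43.

0.43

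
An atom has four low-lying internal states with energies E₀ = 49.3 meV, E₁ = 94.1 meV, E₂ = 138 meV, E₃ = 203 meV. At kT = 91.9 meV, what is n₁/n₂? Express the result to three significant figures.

n₁/n₂ = exp[−(E₁−E₂)/kT] = exp(−(-43.9 meV)/(91.9 meV)) = exp(0.47769) = 1.61.

1.61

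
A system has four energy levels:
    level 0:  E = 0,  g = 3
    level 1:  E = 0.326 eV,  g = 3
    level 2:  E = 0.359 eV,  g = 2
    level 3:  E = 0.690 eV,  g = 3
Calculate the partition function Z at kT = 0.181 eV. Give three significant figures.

Z = 3.84

Eᵢ/kT = 0, 1.8011, 1.9834, 3.8122.
Z = Σ gᵢe^(−Eᵢ/kT) = 3·e^(−0) + 3·e^(−1.8011) + 2·e^(−1.9834) + 3·e^(−3.8122) = 3.0000 + 0.49535 + 0.27520 + 0.066299 = 3.8368.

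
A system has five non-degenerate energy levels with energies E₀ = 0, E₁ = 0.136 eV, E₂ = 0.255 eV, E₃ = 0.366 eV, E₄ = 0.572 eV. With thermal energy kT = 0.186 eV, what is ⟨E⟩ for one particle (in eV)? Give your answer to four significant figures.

0.1081 eV

Eᵢ/kT = 0, 0.731183, 1.37097, 1.96774, 3.07527.
Z = Σ e^(−Eᵢ/kT) = e^(−0) + e^(−0.731183) + e^(−1.37097) + e^(−1.96774) + e^(−3.07527) = 1.00000 + 0.481339 + 0.253861 + 0.139772 + 0.0461772 = 1.92115.
⟨E⟩ = Σ Eᵢ e^(−Eᵢ/kT) / Z = (0·1.00000 + 0.136·0.481339 + 0.255·0.253861 + 0.366·0.139772 + 0.572·0.0461772) / 1.92115 = 0.1081 eV.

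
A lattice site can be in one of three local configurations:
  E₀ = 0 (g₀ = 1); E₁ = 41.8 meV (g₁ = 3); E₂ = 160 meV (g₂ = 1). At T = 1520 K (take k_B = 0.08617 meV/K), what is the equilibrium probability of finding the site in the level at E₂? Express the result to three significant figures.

0.0848

k_BT = 0.08617 × 1520 K = 130.98 meV.
Eᵢ/kT = 0, 0.31913, 1.2216.
Z = Σ gᵢe^(−Eᵢ/kT) = 1·e^(−0) + 3·e^(−0.31913) + 1·e^(−1.2216) = 1.0000 + 2.1803 + 0.29476 = 3.4751.
P₂ = g₂ e^(−E₂/kT) / Z = 0.29476/3.4751 = 0.0848.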